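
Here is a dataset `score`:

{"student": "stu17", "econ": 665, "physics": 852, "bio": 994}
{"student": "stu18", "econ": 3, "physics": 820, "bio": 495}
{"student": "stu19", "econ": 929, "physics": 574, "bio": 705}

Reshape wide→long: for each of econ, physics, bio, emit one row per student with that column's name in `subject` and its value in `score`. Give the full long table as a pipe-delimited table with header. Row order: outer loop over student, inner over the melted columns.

Each (student, column) pair becomes one row: 3 × 3 = 9 rows.
For example, (stu17, econ) → score=665.

| student | subject | score |
| stu17 | econ | 665 |
| stu17 | physics | 852 |
| stu17 | bio | 994 |
| stu18 | econ | 3 |
| stu18 | physics | 820 |
| stu18 | bio | 495 |
| stu19 | econ | 929 |
| stu19 | physics | 574 |
| stu19 | bio | 705 |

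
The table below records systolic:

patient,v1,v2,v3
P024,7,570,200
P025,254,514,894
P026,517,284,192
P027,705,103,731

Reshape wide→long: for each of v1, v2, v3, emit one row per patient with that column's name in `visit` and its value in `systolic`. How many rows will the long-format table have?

12

4 patient values × 3 melted columns = 12 rows.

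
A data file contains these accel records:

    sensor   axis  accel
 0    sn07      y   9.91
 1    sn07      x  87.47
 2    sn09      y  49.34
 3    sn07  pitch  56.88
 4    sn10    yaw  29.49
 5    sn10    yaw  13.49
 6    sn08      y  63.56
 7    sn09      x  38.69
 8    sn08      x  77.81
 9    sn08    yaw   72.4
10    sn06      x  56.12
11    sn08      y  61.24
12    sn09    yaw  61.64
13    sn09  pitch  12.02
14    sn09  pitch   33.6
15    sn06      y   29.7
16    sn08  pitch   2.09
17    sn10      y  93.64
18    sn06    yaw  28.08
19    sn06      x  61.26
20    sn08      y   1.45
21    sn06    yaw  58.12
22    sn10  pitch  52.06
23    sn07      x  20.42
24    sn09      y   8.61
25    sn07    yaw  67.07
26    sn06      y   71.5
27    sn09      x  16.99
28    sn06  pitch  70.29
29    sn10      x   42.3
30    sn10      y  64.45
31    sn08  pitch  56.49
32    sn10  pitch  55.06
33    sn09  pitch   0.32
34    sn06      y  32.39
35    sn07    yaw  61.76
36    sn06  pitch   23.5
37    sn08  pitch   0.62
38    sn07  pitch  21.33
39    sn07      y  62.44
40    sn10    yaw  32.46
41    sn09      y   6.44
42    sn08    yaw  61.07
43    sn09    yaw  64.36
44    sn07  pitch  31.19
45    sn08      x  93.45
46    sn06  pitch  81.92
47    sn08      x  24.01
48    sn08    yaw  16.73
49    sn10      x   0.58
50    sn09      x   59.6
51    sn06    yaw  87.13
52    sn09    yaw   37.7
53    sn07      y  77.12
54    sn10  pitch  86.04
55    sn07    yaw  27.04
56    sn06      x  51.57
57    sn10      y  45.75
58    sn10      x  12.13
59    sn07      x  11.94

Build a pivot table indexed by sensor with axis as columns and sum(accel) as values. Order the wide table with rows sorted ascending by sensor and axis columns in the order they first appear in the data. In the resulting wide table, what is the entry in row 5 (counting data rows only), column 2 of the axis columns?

With rows sorted ascending by sensor, row 5 is sensor=sn10. axis columns in first-appearance order: y, x, pitch, yaw; column 2 is x.
Long rows with sensor=sn10, axis=x: 42.3 + 0.58 + 12.13 = 55.01.

55.01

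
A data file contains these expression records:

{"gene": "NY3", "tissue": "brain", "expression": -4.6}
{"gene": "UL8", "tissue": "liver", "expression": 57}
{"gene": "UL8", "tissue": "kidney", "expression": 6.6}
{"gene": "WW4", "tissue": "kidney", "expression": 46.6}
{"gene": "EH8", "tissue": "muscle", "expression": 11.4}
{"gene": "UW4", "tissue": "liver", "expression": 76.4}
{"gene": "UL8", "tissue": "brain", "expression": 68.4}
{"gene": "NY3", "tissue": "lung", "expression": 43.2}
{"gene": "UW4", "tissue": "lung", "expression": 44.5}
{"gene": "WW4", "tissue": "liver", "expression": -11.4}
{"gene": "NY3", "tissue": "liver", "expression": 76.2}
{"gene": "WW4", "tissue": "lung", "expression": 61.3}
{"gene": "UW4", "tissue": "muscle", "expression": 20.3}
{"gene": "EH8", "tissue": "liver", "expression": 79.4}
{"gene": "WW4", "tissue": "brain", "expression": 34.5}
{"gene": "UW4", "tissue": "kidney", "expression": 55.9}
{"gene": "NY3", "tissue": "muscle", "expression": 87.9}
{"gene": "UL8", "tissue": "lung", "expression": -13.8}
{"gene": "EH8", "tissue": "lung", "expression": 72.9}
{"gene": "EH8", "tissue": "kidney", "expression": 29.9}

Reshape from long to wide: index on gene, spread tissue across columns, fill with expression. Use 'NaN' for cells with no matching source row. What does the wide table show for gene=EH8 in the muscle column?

The long row with gene=EH8, tissue=muscle has expression=11.4.

11.4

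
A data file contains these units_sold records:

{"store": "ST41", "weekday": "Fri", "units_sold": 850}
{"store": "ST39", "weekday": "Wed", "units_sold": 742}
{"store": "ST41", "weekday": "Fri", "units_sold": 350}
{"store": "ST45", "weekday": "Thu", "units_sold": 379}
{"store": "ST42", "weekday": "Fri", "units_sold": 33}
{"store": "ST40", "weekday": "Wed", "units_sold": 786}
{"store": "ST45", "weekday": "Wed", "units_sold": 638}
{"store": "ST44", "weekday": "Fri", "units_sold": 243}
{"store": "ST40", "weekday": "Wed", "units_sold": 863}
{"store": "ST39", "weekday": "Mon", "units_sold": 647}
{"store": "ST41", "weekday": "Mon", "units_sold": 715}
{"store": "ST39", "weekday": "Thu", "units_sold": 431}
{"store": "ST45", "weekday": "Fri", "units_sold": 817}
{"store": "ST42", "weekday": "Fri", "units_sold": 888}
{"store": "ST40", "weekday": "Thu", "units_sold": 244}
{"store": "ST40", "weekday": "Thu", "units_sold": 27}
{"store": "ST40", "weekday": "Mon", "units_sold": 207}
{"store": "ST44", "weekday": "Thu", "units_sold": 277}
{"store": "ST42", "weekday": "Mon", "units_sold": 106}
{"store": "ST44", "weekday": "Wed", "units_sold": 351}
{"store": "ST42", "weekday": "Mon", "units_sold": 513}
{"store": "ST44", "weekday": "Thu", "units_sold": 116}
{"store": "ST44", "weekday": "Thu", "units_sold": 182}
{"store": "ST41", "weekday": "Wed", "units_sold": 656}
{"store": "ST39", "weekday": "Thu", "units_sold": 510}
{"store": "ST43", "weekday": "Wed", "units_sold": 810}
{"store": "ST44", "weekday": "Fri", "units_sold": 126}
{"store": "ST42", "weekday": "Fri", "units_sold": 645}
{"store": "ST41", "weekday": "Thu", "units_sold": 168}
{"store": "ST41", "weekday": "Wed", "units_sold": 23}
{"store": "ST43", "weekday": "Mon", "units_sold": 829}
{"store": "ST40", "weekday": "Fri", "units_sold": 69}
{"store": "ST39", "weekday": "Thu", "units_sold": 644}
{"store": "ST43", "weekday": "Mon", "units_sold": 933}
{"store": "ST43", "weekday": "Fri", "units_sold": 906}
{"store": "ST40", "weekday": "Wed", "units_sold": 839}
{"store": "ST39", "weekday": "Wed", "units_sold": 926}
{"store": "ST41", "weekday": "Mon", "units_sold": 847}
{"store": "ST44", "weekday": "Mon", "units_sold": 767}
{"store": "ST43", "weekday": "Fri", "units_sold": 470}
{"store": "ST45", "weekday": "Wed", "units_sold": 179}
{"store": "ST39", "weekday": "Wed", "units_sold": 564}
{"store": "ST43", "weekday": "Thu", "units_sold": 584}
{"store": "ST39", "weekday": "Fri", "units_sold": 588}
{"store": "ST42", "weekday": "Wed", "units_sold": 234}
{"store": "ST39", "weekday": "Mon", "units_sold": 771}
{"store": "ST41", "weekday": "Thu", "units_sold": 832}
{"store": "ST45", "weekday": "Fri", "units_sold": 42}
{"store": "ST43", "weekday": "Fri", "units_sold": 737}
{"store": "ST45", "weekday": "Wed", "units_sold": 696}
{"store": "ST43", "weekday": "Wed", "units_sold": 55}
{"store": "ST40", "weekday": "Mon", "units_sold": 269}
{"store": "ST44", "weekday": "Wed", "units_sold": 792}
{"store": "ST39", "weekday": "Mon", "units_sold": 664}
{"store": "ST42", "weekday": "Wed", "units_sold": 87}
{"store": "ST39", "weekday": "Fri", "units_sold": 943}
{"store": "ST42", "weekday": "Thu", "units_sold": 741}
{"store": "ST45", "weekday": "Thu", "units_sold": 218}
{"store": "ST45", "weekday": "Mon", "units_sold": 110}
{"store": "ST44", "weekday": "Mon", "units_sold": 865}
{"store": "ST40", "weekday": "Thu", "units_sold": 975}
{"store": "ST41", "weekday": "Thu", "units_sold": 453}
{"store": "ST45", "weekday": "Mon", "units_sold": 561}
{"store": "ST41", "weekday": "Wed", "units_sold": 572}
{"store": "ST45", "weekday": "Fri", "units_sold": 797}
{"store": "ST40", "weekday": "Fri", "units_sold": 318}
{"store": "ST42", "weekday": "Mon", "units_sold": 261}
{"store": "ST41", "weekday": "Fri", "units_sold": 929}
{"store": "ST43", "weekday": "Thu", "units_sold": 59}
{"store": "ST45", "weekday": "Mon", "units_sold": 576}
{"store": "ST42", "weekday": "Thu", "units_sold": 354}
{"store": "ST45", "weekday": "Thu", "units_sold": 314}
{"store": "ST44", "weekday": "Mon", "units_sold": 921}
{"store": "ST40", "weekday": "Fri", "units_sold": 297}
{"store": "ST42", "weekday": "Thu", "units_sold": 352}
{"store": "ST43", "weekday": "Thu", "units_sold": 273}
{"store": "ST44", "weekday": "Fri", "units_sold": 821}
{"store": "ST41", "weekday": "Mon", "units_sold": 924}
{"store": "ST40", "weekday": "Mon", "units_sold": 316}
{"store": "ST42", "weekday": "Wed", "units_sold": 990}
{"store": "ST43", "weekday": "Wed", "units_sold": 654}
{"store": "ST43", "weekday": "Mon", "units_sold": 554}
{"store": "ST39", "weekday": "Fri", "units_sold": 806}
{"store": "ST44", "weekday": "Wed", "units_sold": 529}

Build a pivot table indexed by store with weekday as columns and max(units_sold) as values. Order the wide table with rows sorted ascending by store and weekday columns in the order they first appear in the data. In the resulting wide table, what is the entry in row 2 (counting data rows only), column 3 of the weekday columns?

975

With rows sorted ascending by store, row 2 is store=ST40. weekday columns in first-appearance order: Fri, Wed, Thu, Mon; column 3 is Thu.
Long rows with store=ST40, weekday=Thu: max(244, 27, 975) = 975.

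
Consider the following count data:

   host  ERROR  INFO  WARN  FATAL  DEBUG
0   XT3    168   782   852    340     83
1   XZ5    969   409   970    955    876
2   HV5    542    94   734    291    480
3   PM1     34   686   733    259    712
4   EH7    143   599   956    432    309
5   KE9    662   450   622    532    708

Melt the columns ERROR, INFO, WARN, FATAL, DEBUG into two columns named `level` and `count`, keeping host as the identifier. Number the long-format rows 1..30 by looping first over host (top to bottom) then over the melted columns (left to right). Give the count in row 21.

143

30 rows total (6 × 5). Row 21: index ⌊(21-1)/5⌋ = 4 into host → EH7; (21-1) mod 5 = 0 into the melted columns → ERROR.
So row 21 is (EH7, ERROR, 143); count = 143.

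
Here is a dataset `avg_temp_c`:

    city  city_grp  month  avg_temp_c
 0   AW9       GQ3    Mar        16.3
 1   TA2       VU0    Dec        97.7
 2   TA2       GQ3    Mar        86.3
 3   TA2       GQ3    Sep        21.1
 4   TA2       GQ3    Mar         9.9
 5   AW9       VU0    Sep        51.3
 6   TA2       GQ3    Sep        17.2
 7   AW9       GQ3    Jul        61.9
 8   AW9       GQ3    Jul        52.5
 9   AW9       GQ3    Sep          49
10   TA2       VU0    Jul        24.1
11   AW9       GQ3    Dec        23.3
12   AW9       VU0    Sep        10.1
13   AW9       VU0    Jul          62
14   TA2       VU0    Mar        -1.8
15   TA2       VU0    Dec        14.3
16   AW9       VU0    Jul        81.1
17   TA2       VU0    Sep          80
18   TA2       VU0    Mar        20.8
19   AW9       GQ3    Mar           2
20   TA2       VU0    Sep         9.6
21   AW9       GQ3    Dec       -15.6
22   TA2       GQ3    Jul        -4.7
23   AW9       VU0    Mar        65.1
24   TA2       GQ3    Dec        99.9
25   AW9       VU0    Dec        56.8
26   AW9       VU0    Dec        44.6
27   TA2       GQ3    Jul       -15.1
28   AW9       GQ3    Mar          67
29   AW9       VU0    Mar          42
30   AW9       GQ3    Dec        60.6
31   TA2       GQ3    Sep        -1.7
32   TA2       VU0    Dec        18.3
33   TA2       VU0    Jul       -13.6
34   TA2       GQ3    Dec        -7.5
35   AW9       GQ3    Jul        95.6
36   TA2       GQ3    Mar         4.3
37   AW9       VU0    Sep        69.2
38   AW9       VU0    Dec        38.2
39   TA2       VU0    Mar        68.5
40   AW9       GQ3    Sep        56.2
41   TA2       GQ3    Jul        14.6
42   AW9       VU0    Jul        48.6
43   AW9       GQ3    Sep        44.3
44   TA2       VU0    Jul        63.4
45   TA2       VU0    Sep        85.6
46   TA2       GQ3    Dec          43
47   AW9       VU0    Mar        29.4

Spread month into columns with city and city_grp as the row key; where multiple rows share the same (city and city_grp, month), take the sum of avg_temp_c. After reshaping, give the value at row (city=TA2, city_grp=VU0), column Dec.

130.3

Rows with city=TA2, city_grp=VU0 and month=Dec: avg_temp_c values are 97.7, 14.3, 18.3.
97.7 + 14.3 + 18.3 = 130.3.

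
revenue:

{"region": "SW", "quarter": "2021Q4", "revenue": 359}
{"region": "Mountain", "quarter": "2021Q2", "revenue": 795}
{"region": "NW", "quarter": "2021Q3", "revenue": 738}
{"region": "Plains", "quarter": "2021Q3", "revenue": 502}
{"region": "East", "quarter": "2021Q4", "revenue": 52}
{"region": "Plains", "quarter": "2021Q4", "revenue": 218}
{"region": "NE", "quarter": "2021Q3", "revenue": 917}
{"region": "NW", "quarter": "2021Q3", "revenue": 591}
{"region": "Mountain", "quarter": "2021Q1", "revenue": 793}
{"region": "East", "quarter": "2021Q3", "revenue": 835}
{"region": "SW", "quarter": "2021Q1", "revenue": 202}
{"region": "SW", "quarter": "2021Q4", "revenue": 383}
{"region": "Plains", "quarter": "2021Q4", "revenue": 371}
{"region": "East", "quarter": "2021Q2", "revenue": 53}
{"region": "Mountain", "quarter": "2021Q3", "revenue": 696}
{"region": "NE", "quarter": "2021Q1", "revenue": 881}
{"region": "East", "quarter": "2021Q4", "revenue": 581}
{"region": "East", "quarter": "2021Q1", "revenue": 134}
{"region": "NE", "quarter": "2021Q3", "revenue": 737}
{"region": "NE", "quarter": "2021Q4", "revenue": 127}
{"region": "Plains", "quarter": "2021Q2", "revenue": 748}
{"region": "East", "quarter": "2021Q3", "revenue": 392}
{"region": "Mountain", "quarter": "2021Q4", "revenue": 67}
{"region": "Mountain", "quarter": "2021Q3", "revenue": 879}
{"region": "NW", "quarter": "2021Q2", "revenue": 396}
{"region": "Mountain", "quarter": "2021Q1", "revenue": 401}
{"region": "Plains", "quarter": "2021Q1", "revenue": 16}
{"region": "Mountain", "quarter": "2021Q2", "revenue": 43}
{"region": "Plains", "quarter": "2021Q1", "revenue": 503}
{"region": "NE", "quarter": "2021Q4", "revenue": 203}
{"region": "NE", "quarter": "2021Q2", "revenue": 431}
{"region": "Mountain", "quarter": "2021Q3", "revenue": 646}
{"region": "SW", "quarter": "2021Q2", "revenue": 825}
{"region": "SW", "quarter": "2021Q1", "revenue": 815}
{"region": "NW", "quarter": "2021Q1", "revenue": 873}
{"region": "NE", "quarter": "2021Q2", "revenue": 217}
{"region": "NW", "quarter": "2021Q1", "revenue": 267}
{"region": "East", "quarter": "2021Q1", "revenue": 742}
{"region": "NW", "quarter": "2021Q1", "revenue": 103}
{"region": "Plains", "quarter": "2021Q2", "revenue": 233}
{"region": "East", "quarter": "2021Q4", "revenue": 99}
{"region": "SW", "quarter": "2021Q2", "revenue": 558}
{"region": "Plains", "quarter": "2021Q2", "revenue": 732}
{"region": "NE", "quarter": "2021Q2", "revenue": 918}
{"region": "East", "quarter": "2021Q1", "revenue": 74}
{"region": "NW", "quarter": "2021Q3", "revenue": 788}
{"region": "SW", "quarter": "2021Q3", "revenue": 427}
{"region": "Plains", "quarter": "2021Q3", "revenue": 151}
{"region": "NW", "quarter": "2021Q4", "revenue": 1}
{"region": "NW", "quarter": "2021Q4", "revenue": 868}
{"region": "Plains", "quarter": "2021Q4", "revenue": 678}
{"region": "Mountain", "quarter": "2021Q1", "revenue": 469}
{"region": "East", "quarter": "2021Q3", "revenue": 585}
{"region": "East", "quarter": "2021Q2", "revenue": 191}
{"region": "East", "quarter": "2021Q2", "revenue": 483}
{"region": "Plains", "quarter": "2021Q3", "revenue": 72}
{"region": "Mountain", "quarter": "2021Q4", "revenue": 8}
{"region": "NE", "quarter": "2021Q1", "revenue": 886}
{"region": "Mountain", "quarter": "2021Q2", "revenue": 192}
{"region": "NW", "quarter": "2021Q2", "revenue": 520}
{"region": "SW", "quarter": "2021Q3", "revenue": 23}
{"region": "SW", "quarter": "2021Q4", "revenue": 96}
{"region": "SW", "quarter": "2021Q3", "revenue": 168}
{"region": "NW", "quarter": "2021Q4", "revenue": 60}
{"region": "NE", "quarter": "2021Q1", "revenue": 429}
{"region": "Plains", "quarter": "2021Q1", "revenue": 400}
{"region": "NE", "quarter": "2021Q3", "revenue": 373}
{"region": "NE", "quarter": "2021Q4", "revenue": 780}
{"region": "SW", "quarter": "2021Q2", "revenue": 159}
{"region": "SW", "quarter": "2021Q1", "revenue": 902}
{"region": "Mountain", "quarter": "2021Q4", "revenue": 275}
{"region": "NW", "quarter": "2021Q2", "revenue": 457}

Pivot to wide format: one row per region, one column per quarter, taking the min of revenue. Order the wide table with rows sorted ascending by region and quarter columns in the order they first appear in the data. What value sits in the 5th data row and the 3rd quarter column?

72

With rows sorted ascending by region, row 5 is region=Plains. quarter columns in first-appearance order: 2021Q4, 2021Q2, 2021Q3, 2021Q1; column 3 is 2021Q3.
Long rows with region=Plains, quarter=2021Q3: min(502, 151, 72) = 72.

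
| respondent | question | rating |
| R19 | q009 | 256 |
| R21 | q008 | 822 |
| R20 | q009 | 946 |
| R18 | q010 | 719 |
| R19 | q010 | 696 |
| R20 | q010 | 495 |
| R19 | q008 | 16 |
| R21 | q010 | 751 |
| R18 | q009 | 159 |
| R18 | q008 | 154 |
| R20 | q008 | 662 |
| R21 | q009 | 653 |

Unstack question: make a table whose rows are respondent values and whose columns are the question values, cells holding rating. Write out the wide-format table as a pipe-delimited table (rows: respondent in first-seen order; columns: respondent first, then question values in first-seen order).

| respondent | q009 | q008 | q010 |
| R19 | 256 | 16 | 696 |
| R21 | 653 | 822 | 751 |
| R20 | 946 | 662 | 495 |
| R18 | 159 | 154 | 719 |

Columns: respondent plus the 3 distinct question values (q009, q008, q010).
For example, row R19 column q009 takes rating=256 from the long row (R19, q009).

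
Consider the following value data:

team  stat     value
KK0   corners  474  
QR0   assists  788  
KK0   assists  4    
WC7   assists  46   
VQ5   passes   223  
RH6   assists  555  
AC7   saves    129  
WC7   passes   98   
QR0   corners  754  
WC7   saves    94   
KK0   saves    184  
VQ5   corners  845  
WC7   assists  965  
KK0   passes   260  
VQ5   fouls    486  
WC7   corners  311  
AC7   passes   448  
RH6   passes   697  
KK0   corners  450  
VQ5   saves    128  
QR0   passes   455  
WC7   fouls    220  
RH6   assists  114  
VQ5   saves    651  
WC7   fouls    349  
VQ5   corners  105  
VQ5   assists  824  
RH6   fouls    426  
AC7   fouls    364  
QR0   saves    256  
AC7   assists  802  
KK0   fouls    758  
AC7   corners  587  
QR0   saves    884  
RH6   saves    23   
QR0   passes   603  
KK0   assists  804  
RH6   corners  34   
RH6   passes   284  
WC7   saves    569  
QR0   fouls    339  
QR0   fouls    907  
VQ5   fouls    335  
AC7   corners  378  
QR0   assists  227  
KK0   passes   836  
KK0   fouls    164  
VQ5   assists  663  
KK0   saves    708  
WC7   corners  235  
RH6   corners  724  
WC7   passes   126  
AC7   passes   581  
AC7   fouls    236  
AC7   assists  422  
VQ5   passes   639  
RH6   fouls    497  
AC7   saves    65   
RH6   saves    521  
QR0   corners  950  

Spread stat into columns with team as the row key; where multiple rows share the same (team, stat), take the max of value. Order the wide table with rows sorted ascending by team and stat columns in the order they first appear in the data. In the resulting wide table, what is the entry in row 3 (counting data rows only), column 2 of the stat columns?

788

With rows sorted ascending by team, row 3 is team=QR0. stat columns in first-appearance order: corners, assists, passes, saves, fouls; column 2 is assists.
Long rows with team=QR0, stat=assists: max(788, 227) = 788.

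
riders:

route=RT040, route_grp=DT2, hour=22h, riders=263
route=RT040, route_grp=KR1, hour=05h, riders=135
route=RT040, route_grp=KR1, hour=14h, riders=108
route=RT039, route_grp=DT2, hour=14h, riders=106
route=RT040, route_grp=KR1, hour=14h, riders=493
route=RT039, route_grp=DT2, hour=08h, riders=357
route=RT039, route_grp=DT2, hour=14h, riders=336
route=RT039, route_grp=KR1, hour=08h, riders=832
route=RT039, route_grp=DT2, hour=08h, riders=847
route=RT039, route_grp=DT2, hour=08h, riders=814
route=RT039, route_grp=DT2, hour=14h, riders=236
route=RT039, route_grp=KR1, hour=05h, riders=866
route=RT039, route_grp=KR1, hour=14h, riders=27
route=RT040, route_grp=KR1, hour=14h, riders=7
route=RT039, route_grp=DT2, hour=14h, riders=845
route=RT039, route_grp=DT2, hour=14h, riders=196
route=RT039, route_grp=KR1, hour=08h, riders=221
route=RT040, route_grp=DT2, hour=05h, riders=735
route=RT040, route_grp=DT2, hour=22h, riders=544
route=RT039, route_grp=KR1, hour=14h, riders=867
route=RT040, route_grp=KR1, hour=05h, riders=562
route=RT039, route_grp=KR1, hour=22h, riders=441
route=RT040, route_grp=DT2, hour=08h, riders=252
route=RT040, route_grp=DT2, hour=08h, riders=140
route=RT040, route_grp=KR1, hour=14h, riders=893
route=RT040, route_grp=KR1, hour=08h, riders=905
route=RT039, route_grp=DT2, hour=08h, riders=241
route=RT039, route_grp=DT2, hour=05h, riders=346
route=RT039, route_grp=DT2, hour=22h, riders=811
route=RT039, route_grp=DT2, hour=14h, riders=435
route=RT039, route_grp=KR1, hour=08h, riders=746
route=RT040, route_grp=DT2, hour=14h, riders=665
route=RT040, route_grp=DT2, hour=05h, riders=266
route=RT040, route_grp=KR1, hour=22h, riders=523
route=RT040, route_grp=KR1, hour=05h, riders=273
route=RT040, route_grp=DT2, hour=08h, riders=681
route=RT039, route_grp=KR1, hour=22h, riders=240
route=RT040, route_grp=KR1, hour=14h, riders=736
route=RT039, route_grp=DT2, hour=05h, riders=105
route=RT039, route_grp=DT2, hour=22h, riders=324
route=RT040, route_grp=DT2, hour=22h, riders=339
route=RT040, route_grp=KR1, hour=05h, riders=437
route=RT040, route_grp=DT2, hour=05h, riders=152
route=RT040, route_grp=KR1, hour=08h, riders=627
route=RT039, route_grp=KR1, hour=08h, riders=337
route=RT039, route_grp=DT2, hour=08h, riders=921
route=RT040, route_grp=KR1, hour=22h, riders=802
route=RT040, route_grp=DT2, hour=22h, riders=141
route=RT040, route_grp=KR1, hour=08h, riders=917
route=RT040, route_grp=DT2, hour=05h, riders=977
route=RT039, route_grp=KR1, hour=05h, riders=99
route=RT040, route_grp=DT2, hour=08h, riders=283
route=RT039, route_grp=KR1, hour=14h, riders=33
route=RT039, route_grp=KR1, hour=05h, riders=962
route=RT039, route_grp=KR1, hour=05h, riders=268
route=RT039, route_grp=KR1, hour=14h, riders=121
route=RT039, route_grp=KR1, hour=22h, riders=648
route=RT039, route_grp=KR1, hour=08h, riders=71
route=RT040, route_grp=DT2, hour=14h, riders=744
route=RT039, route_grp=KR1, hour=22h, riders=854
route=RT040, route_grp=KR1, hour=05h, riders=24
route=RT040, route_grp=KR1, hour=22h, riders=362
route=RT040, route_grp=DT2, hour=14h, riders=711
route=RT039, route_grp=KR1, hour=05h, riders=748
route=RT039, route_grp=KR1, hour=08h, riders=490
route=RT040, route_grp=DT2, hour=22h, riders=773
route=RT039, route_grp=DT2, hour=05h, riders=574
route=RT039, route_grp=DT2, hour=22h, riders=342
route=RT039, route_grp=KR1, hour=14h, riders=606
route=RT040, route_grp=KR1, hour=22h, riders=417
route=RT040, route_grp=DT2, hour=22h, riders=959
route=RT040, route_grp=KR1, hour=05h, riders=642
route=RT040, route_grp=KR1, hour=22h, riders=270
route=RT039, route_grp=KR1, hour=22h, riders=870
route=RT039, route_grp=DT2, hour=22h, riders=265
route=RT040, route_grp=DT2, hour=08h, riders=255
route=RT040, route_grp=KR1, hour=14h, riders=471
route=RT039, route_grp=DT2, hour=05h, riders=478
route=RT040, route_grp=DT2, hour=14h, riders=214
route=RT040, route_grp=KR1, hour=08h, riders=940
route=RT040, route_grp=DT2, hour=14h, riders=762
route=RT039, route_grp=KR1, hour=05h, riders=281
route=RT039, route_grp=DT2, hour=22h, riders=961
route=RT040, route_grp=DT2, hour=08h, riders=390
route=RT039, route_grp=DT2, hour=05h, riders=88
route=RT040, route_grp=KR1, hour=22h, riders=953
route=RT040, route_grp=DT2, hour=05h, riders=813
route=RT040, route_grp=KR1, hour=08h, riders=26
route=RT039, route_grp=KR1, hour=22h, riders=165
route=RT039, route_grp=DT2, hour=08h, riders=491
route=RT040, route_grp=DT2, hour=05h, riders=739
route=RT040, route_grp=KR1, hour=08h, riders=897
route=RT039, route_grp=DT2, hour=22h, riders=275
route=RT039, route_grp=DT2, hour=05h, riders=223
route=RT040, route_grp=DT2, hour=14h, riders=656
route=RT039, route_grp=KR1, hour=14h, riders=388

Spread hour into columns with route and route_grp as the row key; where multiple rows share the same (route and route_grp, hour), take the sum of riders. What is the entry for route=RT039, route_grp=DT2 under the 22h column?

2978

Rows with route=RT039, route_grp=DT2 and hour=22h: riders values are 811, 324, 342, 265, 961, 275.
811 + 324 + 342 + 265 + 961 + 275 = 2978.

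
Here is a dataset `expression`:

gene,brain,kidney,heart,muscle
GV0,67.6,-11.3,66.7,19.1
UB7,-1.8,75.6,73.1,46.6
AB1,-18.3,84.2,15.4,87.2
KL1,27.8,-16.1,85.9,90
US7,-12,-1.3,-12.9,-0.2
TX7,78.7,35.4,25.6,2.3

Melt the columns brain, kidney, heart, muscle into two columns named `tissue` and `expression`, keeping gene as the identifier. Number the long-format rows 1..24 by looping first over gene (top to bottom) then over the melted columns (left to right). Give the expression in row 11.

15.4

24 rows total (6 × 4). Row 11: index ⌊(11-1)/4⌋ = 2 into gene → AB1; (11-1) mod 4 = 2 into the melted columns → heart.
So row 11 is (AB1, heart, 15.4); expression = 15.4.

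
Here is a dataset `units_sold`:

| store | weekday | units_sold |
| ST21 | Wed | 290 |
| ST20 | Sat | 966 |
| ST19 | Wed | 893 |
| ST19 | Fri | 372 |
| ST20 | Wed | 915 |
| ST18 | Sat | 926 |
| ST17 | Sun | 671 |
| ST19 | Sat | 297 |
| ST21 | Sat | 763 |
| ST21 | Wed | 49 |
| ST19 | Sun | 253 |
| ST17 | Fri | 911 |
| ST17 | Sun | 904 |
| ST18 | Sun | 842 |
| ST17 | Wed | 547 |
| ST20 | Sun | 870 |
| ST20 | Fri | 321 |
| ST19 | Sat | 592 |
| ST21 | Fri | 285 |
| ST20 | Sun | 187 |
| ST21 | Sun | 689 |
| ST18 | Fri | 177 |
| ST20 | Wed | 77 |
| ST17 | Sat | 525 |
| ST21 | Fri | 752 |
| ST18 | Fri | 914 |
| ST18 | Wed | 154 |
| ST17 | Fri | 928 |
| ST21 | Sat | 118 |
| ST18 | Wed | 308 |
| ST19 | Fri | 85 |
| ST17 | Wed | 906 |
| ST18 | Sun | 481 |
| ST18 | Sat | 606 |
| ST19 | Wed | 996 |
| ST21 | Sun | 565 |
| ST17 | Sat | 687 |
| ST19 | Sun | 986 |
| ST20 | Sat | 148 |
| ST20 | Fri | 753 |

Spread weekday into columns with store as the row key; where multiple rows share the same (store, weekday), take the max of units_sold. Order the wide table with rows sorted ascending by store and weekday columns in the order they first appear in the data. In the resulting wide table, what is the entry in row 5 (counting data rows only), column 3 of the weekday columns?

752

With rows sorted ascending by store, row 5 is store=ST21. weekday columns in first-appearance order: Wed, Sat, Fri, Sun; column 3 is Fri.
Long rows with store=ST21, weekday=Fri: max(285, 752) = 752.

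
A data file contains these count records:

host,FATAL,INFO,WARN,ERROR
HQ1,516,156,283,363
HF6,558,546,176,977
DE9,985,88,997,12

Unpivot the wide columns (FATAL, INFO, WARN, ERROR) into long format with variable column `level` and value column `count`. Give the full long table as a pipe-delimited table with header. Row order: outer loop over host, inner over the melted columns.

Each (host, column) pair becomes one row: 3 × 4 = 12 rows.
For example, (HQ1, FATAL) → count=516.

| host | level | count |
| HQ1 | FATAL | 516 |
| HQ1 | INFO | 156 |
| HQ1 | WARN | 283 |
| HQ1 | ERROR | 363 |
| HF6 | FATAL | 558 |
| HF6 | INFO | 546 |
| HF6 | WARN | 176 |
| HF6 | ERROR | 977 |
| DE9 | FATAL | 985 |
| DE9 | INFO | 88 |
| DE9 | WARN | 997 |
| DE9 | ERROR | 12 |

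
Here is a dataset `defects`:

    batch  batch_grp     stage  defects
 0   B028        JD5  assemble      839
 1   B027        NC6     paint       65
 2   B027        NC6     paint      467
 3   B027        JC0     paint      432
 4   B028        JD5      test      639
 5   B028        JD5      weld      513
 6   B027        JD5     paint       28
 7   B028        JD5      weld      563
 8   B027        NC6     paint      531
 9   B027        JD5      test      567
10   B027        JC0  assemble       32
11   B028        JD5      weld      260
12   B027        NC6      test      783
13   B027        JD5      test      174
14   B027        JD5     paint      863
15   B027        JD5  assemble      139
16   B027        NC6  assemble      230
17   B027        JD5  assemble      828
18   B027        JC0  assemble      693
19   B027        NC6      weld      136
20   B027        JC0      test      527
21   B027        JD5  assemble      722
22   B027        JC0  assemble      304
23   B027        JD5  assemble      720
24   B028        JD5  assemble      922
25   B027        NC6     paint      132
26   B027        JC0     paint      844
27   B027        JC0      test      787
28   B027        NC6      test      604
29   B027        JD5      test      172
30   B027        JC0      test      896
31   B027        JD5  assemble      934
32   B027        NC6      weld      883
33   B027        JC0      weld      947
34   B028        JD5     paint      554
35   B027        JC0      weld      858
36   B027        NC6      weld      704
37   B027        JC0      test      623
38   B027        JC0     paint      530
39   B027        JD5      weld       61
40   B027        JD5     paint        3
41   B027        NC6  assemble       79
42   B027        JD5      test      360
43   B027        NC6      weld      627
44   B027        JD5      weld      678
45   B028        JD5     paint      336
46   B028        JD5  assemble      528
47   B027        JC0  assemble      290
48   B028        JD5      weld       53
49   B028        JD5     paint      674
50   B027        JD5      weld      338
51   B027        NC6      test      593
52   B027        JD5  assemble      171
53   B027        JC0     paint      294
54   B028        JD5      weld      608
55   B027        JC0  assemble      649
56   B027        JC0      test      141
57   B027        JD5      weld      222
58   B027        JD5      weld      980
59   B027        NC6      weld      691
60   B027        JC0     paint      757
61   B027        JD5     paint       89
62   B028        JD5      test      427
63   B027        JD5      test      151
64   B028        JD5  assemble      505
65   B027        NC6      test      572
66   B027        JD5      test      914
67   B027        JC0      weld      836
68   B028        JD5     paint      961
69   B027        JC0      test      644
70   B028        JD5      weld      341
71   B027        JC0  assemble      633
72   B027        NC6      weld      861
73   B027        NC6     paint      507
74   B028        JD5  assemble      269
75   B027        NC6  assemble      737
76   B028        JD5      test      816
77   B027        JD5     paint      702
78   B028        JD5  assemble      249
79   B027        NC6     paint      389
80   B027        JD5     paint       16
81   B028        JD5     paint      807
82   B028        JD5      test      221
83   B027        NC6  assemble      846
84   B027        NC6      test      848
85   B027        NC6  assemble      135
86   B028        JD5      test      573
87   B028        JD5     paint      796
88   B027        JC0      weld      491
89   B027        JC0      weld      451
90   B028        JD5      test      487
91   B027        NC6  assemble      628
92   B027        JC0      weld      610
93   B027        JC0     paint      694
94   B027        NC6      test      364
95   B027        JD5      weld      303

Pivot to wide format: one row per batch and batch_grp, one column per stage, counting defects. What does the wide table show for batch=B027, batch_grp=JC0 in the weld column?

6

Rows with batch=B027, batch_grp=JC0 and stage=weld: defects values are 947, 858, 836, 491, 451, 610.
6 rows match — count = 6.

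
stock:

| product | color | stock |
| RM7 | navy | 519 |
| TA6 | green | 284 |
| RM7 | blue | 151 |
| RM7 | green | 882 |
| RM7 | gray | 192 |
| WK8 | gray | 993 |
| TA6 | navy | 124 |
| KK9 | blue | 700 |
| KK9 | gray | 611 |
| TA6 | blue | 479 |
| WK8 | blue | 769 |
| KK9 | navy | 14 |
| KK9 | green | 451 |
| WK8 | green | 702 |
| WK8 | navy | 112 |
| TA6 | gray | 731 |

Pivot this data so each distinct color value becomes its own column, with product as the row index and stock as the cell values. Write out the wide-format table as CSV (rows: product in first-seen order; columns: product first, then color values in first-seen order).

Columns: product plus the 4 distinct color values (navy, green, blue, gray).
For example, row RM7 column navy takes stock=519 from the long row (RM7, navy).

product,navy,green,blue,gray
RM7,519,882,151,192
TA6,124,284,479,731
WK8,112,702,769,993
KK9,14,451,700,611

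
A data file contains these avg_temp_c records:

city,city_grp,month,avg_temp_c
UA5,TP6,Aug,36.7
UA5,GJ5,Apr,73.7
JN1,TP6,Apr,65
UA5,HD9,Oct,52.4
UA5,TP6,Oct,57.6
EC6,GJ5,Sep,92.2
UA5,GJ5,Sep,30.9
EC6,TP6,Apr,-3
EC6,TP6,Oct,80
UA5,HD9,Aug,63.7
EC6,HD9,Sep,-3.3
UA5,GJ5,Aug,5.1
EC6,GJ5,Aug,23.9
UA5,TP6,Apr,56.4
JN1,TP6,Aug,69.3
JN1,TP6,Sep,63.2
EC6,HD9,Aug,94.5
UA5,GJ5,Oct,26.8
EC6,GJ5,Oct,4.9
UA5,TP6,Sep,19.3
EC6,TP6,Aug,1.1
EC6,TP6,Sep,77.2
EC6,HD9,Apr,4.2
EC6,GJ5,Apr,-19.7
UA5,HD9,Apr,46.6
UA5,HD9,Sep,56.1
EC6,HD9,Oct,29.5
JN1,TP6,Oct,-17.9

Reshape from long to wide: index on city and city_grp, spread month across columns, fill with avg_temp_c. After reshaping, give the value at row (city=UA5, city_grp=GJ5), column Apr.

73.7

Wide layout: rows indexed by city and city_grp, columns are the 4 distinct month values (Aug, Apr, Oct, Sep).
Cell (city=UA5, city_grp=GJ5, month=Apr) draws from the long row where city=UA5, city_grp=GJ5 and month=Apr, which has avg_temp_c=73.7.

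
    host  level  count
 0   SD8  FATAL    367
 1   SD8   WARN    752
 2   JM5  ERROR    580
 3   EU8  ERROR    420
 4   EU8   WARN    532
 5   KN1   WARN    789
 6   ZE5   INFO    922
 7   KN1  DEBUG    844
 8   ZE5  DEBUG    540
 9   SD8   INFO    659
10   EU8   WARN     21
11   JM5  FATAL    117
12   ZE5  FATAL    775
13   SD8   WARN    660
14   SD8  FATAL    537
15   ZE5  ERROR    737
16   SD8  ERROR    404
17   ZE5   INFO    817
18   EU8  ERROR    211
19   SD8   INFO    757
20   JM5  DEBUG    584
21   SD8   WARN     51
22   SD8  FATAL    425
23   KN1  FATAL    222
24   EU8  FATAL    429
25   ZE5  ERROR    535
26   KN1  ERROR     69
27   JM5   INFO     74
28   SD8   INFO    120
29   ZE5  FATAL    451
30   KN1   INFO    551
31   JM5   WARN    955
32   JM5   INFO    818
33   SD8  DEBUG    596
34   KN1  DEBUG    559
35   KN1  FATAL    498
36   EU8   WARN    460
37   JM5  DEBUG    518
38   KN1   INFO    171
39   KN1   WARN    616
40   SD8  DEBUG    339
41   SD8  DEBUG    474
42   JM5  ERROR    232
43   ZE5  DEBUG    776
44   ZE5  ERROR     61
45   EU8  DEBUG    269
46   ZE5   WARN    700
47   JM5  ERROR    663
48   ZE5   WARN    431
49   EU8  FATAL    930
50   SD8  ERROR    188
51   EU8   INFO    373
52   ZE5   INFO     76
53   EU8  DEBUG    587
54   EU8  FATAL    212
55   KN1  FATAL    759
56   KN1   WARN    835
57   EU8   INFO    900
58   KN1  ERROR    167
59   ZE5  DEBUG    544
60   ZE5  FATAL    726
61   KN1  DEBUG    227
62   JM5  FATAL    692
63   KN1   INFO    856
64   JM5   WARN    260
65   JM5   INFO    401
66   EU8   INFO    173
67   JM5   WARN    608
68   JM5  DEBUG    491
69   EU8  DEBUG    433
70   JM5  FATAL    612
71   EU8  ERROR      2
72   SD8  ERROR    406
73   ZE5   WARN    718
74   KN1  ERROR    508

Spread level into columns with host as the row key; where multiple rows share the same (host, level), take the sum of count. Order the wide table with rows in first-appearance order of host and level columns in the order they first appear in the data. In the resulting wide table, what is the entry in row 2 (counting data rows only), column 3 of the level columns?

1475

With rows in first-appearance order of host, row 2 is host=JM5. level columns in first-appearance order: FATAL, WARN, ERROR, INFO, DEBUG; column 3 is ERROR.
Long rows with host=JM5, level=ERROR: 580 + 232 + 663 = 1475.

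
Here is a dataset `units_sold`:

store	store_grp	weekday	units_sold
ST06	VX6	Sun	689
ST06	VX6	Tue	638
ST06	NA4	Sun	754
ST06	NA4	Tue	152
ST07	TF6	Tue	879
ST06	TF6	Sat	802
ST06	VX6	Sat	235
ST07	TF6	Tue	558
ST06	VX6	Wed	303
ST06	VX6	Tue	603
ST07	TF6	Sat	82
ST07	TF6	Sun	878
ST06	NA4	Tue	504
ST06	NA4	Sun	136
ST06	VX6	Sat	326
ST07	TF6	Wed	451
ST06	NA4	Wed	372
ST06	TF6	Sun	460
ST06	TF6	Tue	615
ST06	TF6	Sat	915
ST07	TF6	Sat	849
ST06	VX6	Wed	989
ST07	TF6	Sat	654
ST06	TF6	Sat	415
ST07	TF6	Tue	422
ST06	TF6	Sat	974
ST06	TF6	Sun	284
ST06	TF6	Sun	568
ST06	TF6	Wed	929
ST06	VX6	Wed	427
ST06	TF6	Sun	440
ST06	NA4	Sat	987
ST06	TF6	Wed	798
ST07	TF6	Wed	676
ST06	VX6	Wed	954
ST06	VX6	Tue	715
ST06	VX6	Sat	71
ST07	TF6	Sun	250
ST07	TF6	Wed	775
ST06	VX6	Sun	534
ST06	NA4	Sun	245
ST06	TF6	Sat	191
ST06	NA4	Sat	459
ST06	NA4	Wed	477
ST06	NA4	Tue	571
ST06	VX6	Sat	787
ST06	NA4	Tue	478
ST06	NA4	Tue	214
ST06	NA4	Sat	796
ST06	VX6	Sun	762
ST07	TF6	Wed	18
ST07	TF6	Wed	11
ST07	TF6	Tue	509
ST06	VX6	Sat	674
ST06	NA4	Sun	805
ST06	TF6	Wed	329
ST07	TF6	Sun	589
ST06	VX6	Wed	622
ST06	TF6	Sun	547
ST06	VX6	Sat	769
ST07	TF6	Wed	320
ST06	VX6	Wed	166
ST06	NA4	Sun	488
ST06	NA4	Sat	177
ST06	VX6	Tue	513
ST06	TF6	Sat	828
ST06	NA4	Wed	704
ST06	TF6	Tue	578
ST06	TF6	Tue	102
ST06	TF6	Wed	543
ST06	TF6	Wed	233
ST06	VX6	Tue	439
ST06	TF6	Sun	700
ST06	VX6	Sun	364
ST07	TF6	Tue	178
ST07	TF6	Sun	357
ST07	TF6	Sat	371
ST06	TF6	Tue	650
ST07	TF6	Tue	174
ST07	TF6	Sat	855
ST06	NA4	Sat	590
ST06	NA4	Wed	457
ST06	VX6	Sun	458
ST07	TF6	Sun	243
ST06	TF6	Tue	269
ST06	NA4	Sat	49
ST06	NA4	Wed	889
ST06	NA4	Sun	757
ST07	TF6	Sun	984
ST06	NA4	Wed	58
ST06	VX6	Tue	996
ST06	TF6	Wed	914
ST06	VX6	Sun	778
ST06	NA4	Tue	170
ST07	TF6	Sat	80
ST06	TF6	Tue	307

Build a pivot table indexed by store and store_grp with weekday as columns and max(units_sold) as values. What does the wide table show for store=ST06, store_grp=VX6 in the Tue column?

Rows with store=ST06, store_grp=VX6 and weekday=Tue: units_sold values are 638, 603, 715, 513, 439, 996.
max(638, 603, 715, 513, 439, 996) = 996.

996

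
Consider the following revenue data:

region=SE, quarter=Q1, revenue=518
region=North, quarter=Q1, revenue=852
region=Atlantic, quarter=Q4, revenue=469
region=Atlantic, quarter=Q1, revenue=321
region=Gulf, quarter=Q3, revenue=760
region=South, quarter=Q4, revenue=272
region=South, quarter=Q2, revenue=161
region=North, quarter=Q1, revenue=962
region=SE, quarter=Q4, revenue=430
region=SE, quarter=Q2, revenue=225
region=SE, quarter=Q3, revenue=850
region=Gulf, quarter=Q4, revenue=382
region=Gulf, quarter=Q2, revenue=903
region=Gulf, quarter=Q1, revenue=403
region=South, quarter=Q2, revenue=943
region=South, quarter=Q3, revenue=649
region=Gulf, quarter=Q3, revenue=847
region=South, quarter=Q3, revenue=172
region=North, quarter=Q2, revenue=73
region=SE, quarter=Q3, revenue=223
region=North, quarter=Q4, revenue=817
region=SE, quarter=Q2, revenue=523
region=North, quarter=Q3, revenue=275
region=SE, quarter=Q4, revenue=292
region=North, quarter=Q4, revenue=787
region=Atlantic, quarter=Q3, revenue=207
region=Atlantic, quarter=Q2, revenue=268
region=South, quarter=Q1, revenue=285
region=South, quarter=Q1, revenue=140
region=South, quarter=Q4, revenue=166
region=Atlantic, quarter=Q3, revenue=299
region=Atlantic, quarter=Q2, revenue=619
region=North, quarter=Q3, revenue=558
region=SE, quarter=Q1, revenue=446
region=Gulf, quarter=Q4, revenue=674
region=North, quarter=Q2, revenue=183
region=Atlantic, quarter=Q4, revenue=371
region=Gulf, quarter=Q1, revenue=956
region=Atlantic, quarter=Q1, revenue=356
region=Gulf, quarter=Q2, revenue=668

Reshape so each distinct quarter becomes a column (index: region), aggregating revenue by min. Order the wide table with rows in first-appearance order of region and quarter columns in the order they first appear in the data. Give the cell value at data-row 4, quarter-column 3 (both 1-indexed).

760

With rows in first-appearance order of region, row 4 is region=Gulf. quarter columns in first-appearance order: Q1, Q4, Q3, Q2; column 3 is Q3.
Long rows with region=Gulf, quarter=Q3: min(760, 847) = 760.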